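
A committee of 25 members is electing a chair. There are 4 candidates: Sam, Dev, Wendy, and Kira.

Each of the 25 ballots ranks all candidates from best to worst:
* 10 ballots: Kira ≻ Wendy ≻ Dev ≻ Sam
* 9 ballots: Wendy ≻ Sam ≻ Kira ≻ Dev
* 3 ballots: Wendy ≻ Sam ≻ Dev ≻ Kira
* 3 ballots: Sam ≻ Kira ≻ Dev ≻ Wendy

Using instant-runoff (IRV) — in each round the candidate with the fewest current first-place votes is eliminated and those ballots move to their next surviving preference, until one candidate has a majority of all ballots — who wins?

Round 1: Sam 3, Dev 0, Wendy 12, Kira 10. Dev eliminated.
Round 2: Sam 3, Wendy 12, Kira 10. Sam eliminated.
Round 3: Wendy 12, Kira 13. Kira has a majority (≥13).

Kira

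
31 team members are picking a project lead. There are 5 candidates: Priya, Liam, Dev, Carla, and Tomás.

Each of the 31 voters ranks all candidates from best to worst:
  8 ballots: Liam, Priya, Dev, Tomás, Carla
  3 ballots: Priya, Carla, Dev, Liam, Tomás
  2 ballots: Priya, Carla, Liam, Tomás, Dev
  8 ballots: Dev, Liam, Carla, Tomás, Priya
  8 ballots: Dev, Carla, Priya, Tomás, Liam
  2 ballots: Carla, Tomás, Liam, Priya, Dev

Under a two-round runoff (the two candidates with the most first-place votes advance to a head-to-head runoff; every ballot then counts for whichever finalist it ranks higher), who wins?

Dev

Round 1 first-place votes: Priya 5, Liam 8, Dev 16, Carla 2, Tomás 0. Dev and Liam advance.
Runoff: Dev is ranked above Liam on 19 ballots, Liam above Dev on 12.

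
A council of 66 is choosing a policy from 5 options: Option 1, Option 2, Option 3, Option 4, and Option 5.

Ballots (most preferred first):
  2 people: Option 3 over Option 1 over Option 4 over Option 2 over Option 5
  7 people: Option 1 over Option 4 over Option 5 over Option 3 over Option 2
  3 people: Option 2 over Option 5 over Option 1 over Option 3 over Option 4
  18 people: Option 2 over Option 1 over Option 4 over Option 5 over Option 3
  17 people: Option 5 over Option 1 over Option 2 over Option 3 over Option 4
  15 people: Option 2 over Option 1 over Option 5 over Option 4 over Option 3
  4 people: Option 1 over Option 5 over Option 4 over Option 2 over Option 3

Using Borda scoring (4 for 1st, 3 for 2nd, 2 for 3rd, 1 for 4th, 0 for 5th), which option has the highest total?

Option 1: 2×3 + 7×4 + 3×2 + 18×3 + 17×3 + 15×3 + 4×4 = 206
Option 2: 2×1 + 7×0 + 3×4 + 18×4 + 17×2 + 15×4 + 4×1 = 184
Option 3: 2×4 + 7×1 + 3×1 + 18×0 + 17×1 + 15×0 + 4×0 = 35
Option 4: 2×2 + 7×3 + 3×0 + 18×2 + 17×0 + 15×1 + 4×2 = 84
Option 5: 2×0 + 7×2 + 3×3 + 18×1 + 17×4 + 15×2 + 4×3 = 151

Option 1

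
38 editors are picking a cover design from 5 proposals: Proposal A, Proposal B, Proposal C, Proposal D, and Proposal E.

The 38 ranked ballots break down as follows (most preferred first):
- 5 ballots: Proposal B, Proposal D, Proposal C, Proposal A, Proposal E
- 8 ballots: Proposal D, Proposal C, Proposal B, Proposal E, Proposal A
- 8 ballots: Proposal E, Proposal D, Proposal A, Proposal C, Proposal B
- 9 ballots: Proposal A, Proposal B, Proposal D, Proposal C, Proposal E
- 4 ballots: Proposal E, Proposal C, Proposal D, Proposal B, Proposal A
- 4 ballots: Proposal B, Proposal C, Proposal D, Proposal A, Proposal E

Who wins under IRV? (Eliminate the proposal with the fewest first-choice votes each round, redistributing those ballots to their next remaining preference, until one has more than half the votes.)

Round 1: Proposal A 9, Proposal B 9, Proposal C 0, Proposal D 8, Proposal E 12. Proposal C eliminated.
Round 2: Proposal A 9, Proposal B 9, Proposal D 8, Proposal E 12. Proposal D eliminated.
Round 3: Proposal A 9, Proposal B 17, Proposal E 12. Proposal A eliminated.
Round 4: Proposal B 26, Proposal E 12. Proposal B has a majority (≥20).

Proposal B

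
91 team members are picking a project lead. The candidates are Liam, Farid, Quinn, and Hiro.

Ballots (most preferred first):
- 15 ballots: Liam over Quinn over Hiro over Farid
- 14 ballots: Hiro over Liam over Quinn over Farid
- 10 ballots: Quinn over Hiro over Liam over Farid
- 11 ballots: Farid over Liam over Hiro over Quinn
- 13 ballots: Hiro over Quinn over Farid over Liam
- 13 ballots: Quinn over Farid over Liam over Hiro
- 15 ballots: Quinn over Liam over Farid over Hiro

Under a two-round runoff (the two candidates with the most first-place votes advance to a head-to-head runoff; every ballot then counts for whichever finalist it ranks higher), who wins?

Quinn

Round 1 first-place votes: Liam 15, Farid 11, Quinn 38, Hiro 27. Quinn and Hiro advance.
Runoff: Quinn is ranked above Hiro on 53 ballots, Hiro above Quinn on 38.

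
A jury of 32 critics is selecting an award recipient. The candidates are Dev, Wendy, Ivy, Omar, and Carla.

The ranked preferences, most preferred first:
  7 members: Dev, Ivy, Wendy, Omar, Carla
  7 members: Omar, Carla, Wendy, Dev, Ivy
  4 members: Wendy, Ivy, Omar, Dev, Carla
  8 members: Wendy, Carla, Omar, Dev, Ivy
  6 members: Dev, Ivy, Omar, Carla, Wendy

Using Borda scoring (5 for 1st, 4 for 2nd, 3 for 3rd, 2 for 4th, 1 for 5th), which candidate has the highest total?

Dev: 7×5 + 7×2 + 4×2 + 8×2 + 6×5 = 103
Wendy: 7×3 + 7×3 + 4×5 + 8×5 + 6×1 = 108
Ivy: 7×4 + 7×1 + 4×4 + 8×1 + 6×4 = 83
Omar: 7×2 + 7×5 + 4×3 + 8×3 + 6×3 = 103
Carla: 7×1 + 7×4 + 4×1 + 8×4 + 6×2 = 83

Wendy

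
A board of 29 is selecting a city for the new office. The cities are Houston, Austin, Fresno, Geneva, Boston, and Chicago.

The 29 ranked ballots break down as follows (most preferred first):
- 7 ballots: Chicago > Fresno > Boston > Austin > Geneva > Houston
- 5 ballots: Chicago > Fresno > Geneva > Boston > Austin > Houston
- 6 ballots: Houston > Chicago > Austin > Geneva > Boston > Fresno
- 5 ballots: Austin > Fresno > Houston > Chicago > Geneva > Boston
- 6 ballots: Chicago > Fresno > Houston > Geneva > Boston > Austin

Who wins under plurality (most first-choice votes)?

Chicago

First-place votes: Houston 6, Austin 5, Fresno 0, Geneva 0, Boston 0, Chicago 18.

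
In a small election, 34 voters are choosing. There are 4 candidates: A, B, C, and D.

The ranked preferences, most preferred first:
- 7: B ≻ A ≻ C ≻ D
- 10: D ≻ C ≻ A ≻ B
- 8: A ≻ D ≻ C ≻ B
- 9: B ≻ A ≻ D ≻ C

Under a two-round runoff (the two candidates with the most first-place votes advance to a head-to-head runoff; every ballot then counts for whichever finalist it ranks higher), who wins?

D

Round 1 first-place votes: A 8, B 16, C 0, D 10. B and D advance.
Runoff: B is ranked above D on 16 ballots, D above B on 18.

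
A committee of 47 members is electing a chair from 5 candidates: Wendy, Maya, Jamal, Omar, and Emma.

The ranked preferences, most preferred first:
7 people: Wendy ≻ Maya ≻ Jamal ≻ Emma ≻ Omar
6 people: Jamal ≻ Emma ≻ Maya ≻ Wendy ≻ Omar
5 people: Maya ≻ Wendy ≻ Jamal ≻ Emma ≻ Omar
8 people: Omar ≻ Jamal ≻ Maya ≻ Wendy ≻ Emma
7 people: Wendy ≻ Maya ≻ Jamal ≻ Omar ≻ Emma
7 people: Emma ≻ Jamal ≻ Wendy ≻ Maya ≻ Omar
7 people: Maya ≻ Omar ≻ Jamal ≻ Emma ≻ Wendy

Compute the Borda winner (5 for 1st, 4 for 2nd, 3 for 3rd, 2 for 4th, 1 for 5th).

Maya

Wendy: 7×5 + 6×2 + 5×4 + 8×2 + 7×5 + 7×3 + 7×1 = 146
Maya: 7×4 + 6×3 + 5×5 + 8×3 + 7×4 + 7×2 + 7×5 = 172
Jamal: 7×3 + 6×5 + 5×3 + 8×4 + 7×3 + 7×4 + 7×3 = 168
Omar: 7×1 + 6×1 + 5×1 + 8×5 + 7×2 + 7×1 + 7×4 = 107
Emma: 7×2 + 6×4 + 5×2 + 8×1 + 7×1 + 7×5 + 7×2 = 112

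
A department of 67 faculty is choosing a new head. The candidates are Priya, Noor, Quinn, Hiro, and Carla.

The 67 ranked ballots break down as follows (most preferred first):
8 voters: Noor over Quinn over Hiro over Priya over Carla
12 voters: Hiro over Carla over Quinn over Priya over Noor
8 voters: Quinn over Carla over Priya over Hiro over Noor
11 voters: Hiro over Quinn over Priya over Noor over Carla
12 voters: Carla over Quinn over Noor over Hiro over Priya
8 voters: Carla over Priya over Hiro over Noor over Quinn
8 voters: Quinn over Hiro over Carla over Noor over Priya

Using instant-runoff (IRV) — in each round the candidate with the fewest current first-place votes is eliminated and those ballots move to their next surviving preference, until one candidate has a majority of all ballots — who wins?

Round 1: Priya 0, Noor 8, Quinn 16, Hiro 23, Carla 20. Priya eliminated.
Round 2: Noor 8, Quinn 16, Hiro 23, Carla 20. Noor eliminated.
Round 3: Quinn 24, Hiro 23, Carla 20. Carla eliminated.
Round 4: Quinn 36, Hiro 31. Quinn has a majority (≥34).

Quinn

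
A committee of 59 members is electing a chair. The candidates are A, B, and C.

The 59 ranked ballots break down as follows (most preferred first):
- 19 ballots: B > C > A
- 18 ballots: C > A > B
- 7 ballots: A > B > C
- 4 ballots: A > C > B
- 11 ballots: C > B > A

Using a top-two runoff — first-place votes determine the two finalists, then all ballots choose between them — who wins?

C

Round 1 first-place votes: A 11, B 19, C 29. C and B advance.
Runoff: C is ranked above B on 33 ballots, B above C on 26.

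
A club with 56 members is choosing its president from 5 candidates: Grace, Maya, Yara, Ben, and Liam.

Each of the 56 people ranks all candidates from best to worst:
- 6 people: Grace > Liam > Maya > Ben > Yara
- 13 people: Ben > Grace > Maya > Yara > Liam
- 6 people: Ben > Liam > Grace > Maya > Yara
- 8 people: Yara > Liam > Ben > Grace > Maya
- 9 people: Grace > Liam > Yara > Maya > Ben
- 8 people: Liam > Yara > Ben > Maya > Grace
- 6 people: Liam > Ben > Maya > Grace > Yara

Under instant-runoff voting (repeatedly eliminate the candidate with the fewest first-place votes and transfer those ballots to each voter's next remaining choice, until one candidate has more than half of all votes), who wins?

Liam

Round 1: Grace 15, Maya 0, Yara 8, Ben 19, Liam 14. Maya eliminated.
Round 2: Grace 15, Yara 8, Ben 19, Liam 14. Yara eliminated.
Round 3: Grace 15, Ben 19, Liam 22. Grace eliminated.
Round 4: Ben 19, Liam 37. Liam has a majority (≥29).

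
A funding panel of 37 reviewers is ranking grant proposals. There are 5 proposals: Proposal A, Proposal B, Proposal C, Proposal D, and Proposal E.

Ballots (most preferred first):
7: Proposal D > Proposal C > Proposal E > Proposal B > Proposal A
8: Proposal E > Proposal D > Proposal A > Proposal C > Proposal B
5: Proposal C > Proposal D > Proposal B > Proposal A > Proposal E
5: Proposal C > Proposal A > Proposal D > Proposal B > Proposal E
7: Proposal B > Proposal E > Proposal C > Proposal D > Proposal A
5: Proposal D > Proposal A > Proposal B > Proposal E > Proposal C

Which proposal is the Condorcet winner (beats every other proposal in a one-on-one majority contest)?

Proposal D vs Proposal A: 32–5
Proposal D vs Proposal B: 30–7
Proposal D vs Proposal C: 20–17
Proposal D vs Proposal E: 22–15
Proposal D beats every other proposal.

Proposal D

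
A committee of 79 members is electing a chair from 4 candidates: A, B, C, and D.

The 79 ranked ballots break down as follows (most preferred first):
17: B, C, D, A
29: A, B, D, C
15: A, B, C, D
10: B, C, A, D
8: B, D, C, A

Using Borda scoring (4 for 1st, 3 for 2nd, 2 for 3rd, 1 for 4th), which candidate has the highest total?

A: 17×1 + 29×4 + 15×4 + 10×2 + 8×1 = 221
B: 17×4 + 29×3 + 15×3 + 10×4 + 8×4 = 272
C: 17×3 + 29×1 + 15×2 + 10×3 + 8×2 = 156
D: 17×2 + 29×2 + 15×1 + 10×1 + 8×3 = 141

B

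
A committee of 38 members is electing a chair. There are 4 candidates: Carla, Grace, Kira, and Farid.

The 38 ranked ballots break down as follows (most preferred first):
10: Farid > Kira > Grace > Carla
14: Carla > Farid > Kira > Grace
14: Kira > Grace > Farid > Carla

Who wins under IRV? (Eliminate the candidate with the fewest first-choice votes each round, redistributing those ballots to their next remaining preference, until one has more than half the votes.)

Kira

Round 1: Carla 14, Grace 0, Kira 14, Farid 10. Grace eliminated.
Round 2: Carla 14, Kira 14, Farid 10. Farid eliminated.
Round 3: Carla 14, Kira 24. Kira has a majority (≥20).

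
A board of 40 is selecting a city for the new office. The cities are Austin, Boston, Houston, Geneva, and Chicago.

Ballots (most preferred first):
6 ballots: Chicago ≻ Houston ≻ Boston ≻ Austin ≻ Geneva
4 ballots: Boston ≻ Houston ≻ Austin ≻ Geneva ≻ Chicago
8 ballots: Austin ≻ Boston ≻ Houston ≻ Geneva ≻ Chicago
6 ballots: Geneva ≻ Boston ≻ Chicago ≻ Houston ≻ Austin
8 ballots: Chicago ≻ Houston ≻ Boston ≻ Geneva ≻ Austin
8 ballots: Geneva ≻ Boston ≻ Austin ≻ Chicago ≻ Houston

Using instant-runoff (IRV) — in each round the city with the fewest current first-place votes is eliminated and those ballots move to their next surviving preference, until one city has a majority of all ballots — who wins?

Geneva

Round 1: Austin 8, Boston 4, Houston 0, Geneva 14, Chicago 14. Houston eliminated.
Round 2: Austin 8, Boston 4, Geneva 14, Chicago 14. Boston eliminated.
Round 3: Austin 12, Geneva 14, Chicago 14. Austin eliminated.
Round 4: Geneva 26, Chicago 14. Geneva has a majority (≥21).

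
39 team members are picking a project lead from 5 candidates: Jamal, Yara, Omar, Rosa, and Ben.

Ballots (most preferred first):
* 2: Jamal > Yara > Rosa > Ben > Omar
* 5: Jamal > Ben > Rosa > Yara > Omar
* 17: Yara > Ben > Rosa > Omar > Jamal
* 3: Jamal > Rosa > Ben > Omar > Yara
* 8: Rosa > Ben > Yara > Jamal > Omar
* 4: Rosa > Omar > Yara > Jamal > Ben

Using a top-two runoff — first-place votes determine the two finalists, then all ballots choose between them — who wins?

Rosa

Round 1 first-place votes: Jamal 10, Yara 17, Omar 0, Rosa 12, Ben 0. Yara and Rosa advance.
Runoff: Yara is ranked above Rosa on 19 ballots, Rosa above Yara on 20.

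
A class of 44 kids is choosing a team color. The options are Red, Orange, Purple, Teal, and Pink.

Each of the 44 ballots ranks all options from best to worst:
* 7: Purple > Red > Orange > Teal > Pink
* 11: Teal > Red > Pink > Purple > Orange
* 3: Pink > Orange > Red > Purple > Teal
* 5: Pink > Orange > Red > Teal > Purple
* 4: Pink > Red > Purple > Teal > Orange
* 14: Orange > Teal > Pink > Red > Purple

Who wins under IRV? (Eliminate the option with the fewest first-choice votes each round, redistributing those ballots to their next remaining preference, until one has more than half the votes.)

Round 1: Red 0, Orange 14, Purple 7, Teal 11, Pink 12. Red eliminated.
Round 2: Orange 14, Purple 7, Teal 11, Pink 12. Purple eliminated.
Round 3: Orange 21, Teal 11, Pink 12. Teal eliminated.
Round 4: Orange 21, Pink 23. Pink has a majority (≥23).

Pink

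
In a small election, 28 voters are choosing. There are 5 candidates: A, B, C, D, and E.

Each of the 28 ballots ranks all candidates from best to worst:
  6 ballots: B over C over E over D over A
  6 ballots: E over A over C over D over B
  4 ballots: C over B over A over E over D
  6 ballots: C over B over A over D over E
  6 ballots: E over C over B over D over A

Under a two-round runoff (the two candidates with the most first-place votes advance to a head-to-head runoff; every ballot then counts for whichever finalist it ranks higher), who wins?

Round 1 first-place votes: A 0, B 6, C 10, D 0, E 12. E and C advance.
Runoff: E is ranked above C on 12 ballots, C above E on 16.

C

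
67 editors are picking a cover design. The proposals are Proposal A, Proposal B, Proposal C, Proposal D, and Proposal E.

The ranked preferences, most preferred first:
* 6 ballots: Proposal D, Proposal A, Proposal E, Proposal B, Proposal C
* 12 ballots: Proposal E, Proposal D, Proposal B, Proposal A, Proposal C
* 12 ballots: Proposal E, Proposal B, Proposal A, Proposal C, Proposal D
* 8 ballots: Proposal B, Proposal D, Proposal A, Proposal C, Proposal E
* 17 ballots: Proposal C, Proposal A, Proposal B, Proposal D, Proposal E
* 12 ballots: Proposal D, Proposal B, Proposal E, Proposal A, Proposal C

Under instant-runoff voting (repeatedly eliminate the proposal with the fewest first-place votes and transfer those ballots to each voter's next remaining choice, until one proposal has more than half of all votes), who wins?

Round 1: Proposal A 0, Proposal B 8, Proposal C 17, Proposal D 18, Proposal E 24. Proposal A eliminated.
Round 2: Proposal B 8, Proposal C 17, Proposal D 18, Proposal E 24. Proposal B eliminated.
Round 3: Proposal C 17, Proposal D 26, Proposal E 24. Proposal C eliminated.
Round 4: Proposal D 43, Proposal E 24. Proposal D has a majority (≥34).

Proposal D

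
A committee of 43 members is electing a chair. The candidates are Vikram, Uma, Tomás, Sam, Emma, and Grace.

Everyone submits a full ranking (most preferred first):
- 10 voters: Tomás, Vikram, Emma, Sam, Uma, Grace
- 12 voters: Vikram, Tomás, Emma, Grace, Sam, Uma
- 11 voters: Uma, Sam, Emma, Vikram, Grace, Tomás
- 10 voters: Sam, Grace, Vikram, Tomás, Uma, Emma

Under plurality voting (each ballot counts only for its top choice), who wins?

Vikram

First-place votes: Vikram 12, Uma 11, Tomás 10, Sam 10, Emma 0, Grace 0.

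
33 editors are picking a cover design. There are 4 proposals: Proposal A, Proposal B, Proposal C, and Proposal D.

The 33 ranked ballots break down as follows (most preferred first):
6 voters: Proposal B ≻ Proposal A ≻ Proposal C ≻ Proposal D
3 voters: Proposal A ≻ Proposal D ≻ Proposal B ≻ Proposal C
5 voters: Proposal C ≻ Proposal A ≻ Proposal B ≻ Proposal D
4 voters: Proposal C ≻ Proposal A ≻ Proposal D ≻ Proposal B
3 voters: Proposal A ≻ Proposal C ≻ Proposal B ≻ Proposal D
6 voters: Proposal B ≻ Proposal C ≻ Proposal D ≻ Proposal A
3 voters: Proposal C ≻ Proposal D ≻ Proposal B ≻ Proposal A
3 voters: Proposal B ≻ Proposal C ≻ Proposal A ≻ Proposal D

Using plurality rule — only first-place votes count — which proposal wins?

Proposal B

First-place votes: Proposal A 6, Proposal B 15, Proposal C 12, Proposal D 0.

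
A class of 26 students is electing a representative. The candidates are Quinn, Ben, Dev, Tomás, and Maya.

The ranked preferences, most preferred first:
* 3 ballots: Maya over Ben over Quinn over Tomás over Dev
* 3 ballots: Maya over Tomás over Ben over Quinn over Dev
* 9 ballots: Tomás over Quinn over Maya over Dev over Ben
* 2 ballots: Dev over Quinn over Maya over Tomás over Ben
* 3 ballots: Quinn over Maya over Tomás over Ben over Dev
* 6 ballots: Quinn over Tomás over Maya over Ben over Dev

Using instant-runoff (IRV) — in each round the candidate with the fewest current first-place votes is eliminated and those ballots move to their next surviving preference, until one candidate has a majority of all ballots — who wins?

Round 1: Quinn 9, Ben 0, Dev 2, Tomás 9, Maya 6. Ben eliminated.
Round 2: Quinn 9, Dev 2, Tomás 9, Maya 6. Dev eliminated.
Round 3: Quinn 11, Tomás 9, Maya 6. Maya eliminated.
Round 4: Quinn 14, Tomás 12. Quinn has a majority (≥14).

Quinn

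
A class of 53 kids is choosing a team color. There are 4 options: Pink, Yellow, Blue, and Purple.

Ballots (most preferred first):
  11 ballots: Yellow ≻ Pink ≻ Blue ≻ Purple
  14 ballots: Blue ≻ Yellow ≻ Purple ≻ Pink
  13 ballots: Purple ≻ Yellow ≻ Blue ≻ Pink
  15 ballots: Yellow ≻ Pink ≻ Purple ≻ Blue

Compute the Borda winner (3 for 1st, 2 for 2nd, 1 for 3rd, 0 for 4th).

Yellow

Pink: 11×2 + 14×0 + 13×0 + 15×2 = 52
Yellow: 11×3 + 14×2 + 13×2 + 15×3 = 132
Blue: 11×1 + 14×3 + 13×1 + 15×0 = 66
Purple: 11×0 + 14×1 + 13×3 + 15×1 = 68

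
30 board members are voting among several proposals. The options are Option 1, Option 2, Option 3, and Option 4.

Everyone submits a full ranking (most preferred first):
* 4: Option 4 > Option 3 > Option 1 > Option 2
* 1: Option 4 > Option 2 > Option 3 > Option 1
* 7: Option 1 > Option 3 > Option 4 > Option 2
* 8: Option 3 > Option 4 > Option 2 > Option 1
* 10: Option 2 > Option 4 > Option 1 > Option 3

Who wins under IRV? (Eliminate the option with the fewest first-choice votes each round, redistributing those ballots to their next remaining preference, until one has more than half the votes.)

Option 3

Round 1: Option 1 7, Option 2 10, Option 3 8, Option 4 5. Option 4 eliminated.
Round 2: Option 1 7, Option 2 11, Option 3 12. Option 1 eliminated.
Round 3: Option 2 11, Option 3 19. Option 3 has a majority (≥16).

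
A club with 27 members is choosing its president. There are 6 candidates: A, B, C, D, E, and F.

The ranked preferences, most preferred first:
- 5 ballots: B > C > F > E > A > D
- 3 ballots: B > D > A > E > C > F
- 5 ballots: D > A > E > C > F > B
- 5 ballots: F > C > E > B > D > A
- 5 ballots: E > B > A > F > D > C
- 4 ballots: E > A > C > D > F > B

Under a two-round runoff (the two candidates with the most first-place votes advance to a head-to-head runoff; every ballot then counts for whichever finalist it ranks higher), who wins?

Round 1 first-place votes: A 0, B 8, C 0, D 5, E 9, F 5. E and B advance.
Runoff: E is ranked above B on 19 ballots, B above E on 8.

E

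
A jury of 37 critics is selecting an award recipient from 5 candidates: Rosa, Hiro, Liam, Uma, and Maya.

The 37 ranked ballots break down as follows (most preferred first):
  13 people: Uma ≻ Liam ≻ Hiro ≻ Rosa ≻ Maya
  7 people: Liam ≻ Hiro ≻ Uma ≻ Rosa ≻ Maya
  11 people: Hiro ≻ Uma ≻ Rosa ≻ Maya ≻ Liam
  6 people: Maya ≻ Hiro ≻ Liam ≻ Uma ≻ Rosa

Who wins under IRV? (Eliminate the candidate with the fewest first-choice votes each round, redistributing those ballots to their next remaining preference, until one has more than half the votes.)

Round 1: Rosa 0, Hiro 11, Liam 7, Uma 13, Maya 6. Rosa eliminated.
Round 2: Hiro 11, Liam 7, Uma 13, Maya 6. Maya eliminated.
Round 3: Hiro 17, Liam 7, Uma 13. Liam eliminated.
Round 4: Hiro 24, Uma 13. Hiro has a majority (≥19).

Hiro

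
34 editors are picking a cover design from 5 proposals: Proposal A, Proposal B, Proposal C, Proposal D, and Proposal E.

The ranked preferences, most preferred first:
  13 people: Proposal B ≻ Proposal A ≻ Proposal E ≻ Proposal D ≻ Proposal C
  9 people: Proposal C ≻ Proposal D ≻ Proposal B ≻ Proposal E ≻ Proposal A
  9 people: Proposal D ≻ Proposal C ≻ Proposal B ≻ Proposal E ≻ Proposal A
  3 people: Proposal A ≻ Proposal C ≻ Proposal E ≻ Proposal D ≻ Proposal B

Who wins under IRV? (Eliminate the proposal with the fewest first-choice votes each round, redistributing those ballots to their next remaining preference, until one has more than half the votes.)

Proposal C

Round 1: Proposal A 3, Proposal B 13, Proposal C 9, Proposal D 9, Proposal E 0. Proposal E eliminated.
Round 2: Proposal A 3, Proposal B 13, Proposal C 9, Proposal D 9. Proposal A eliminated.
Round 3: Proposal B 13, Proposal C 12, Proposal D 9. Proposal D eliminated.
Round 4: Proposal B 13, Proposal C 21. Proposal C has a majority (≥18).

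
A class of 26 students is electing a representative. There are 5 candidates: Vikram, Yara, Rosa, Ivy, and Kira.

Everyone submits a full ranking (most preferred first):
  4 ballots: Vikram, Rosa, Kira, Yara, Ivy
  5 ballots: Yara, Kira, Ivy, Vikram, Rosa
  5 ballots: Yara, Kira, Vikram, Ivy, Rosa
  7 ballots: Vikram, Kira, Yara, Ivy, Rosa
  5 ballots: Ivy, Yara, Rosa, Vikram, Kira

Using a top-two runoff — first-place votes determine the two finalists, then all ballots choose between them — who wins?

Yara

Round 1 first-place votes: Vikram 11, Yara 10, Rosa 0, Ivy 5, Kira 0. Vikram and Yara advance.
Runoff: Vikram is ranked above Yara on 11 ballots, Yara above Vikram on 15.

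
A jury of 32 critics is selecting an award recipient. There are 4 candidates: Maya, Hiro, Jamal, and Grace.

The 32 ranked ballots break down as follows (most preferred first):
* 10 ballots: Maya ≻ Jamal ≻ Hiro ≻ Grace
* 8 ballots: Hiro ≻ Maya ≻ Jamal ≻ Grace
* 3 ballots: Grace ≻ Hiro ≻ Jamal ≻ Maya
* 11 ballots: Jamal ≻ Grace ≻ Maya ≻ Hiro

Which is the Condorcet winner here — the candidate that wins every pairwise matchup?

Maya

Maya vs Hiro: 21–11
Maya vs Jamal: 18–14
Maya vs Grace: 18–14
Maya beats every other candidate.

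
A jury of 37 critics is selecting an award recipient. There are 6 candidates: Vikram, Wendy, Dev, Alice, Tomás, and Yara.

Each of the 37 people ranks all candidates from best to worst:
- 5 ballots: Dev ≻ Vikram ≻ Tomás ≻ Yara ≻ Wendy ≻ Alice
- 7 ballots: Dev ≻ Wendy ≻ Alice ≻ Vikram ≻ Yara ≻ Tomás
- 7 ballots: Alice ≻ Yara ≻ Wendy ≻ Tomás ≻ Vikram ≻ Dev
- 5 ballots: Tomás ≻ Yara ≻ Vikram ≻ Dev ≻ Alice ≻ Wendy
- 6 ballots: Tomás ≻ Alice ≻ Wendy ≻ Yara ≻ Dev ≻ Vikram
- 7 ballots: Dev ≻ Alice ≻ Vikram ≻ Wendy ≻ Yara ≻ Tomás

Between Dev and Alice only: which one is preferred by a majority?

Dev

Dev is ranked above Alice on 24 ballots; Alice above Dev on 13.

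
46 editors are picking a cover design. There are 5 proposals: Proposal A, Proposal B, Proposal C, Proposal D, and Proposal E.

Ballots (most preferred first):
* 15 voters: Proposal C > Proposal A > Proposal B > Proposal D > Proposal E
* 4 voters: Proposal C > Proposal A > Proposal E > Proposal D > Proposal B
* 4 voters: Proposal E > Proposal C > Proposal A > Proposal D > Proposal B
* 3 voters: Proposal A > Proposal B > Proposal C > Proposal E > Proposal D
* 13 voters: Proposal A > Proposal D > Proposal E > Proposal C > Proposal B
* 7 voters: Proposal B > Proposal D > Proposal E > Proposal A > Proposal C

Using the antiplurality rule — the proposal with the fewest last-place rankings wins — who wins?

Last-place votes: Proposal A 0, Proposal B 21, Proposal C 7, Proposal D 3, Proposal E 15.

Proposal A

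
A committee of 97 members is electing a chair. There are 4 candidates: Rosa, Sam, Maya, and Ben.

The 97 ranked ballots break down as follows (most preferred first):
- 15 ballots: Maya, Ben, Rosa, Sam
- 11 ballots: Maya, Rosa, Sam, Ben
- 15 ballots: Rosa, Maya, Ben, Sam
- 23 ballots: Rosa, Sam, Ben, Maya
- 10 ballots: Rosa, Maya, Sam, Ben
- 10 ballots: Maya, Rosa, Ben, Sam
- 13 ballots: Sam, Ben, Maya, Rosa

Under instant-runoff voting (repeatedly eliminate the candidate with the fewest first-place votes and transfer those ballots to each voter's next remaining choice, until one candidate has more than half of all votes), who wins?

Round 1: Rosa 48, Sam 13, Maya 36, Ben 0. Ben eliminated.
Round 2: Rosa 48, Sam 13, Maya 36. Sam eliminated.
Round 3: Rosa 48, Maya 49. Maya has a majority (≥49).

Maya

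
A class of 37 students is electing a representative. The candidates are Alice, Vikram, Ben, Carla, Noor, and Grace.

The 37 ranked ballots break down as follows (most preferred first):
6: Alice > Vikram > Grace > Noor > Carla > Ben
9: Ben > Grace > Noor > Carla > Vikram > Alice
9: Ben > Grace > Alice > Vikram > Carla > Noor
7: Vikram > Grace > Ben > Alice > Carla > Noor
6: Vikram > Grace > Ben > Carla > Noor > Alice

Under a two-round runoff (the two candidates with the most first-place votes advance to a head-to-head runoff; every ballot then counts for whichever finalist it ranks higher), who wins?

Vikram

Round 1 first-place votes: Alice 6, Vikram 13, Ben 18, Carla 0, Noor 0, Grace 0. Ben and Vikram advance.
Runoff: Ben is ranked above Vikram on 18 ballots, Vikram above Ben on 19.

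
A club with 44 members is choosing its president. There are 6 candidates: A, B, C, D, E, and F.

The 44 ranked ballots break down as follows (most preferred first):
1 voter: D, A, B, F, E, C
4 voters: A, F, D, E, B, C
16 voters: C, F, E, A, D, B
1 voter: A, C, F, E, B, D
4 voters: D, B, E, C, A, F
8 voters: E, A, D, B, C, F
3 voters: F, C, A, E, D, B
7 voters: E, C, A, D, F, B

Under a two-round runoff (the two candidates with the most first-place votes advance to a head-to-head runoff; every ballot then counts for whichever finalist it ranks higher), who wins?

Round 1 first-place votes: A 5, B 0, C 16, D 5, E 15, F 3. C and E advance.
Runoff: C is ranked above E on 20 ballots, E above C on 24.

E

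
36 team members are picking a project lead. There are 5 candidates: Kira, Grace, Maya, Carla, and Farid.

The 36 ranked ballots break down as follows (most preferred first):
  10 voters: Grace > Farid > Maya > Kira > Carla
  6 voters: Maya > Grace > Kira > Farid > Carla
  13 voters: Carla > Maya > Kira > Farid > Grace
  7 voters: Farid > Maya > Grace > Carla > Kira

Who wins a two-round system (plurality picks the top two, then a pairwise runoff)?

Grace

Round 1 first-place votes: Kira 0, Grace 10, Maya 6, Carla 13, Farid 7. Carla and Grace advance.
Runoff: Carla is ranked above Grace on 13 ballots, Grace above Carla on 23.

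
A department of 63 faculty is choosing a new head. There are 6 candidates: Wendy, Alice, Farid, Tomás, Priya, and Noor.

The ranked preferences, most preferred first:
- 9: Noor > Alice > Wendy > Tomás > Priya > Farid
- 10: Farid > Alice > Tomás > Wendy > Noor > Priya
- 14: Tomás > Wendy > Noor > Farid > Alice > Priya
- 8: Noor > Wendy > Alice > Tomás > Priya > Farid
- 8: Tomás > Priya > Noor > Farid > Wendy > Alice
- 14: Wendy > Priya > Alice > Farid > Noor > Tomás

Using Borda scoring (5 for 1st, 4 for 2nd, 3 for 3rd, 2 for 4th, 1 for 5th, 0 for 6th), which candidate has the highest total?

Wendy: 9×3 + 10×2 + 14×4 + 8×4 + 8×1 + 14×5 = 213
Alice: 9×4 + 10×4 + 14×1 + 8×3 + 8×0 + 14×3 = 156
Farid: 9×0 + 10×5 + 14×2 + 8×0 + 8×2 + 14×2 = 122
Tomás: 9×2 + 10×3 + 14×5 + 8×2 + 8×5 + 14×0 = 174
Priya: 9×1 + 10×0 + 14×0 + 8×1 + 8×4 + 14×4 = 105
Noor: 9×5 + 10×1 + 14×3 + 8×5 + 8×3 + 14×1 = 175

Wendy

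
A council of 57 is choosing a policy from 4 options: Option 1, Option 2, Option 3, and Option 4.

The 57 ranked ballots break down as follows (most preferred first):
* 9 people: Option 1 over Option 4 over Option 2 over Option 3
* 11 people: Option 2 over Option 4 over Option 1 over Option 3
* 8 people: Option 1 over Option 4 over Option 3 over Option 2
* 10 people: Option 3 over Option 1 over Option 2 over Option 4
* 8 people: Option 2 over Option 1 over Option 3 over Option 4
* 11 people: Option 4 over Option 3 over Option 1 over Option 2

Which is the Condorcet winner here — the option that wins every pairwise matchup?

Option 1

Option 1 vs Option 2: 38–19
Option 1 vs Option 3: 36–21
Option 1 vs Option 4: 35–22
Option 1 beats every other option.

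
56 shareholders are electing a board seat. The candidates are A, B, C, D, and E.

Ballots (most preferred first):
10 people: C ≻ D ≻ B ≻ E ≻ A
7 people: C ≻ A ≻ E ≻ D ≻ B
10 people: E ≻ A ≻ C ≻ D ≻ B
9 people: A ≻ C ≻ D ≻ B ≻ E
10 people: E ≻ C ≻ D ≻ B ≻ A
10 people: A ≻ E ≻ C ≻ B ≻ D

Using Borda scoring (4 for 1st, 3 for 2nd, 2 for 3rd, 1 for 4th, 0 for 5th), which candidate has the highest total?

A: 10×0 + 7×3 + 10×3 + 9×4 + 10×0 + 10×4 = 127
B: 10×2 + 7×0 + 10×0 + 9×1 + 10×1 + 10×1 = 49
C: 10×4 + 7×4 + 10×2 + 9×3 + 10×3 + 10×2 = 165
D: 10×3 + 7×1 + 10×1 + 9×2 + 10×2 + 10×0 = 85
E: 10×1 + 7×2 + 10×4 + 9×0 + 10×4 + 10×3 = 134

C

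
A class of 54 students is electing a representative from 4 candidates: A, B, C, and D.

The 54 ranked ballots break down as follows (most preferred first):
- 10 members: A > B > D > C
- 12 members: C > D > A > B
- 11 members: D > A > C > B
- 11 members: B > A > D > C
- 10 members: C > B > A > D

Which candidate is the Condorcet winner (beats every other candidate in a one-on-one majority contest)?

A vs B: 33–21
A vs C: 32–22
A vs D: 31–23
A beats every other candidate.

A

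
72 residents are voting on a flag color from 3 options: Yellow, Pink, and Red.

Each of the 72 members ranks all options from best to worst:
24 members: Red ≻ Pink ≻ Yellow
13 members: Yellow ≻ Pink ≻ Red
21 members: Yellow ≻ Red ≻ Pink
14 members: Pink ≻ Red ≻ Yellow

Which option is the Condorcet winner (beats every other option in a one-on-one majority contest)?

Red

Red vs Yellow: 38–34
Red vs Pink: 45–27
Red beats every other option.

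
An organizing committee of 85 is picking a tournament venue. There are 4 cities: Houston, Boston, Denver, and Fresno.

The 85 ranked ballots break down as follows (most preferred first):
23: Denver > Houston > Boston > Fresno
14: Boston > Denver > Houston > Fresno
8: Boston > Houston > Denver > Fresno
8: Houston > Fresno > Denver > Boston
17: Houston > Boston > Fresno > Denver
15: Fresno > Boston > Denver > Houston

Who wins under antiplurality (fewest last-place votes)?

Last-place votes: Houston 15, Boston 8, Denver 17, Fresno 45.

Boston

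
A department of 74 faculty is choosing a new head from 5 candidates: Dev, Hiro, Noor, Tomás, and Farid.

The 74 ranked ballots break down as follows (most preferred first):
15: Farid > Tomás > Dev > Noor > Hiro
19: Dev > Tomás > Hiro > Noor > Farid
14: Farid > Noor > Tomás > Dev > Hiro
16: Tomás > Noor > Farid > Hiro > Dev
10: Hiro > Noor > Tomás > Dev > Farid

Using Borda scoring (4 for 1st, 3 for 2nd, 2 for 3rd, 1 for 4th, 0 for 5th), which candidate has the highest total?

Tomás

Dev: 15×2 + 19×4 + 14×1 + 16×0 + 10×1 = 130
Hiro: 15×0 + 19×2 + 14×0 + 16×1 + 10×4 = 94
Noor: 15×1 + 19×1 + 14×3 + 16×3 + 10×3 = 154
Tomás: 15×3 + 19×3 + 14×2 + 16×4 + 10×2 = 214
Farid: 15×4 + 19×0 + 14×4 + 16×2 + 10×0 = 148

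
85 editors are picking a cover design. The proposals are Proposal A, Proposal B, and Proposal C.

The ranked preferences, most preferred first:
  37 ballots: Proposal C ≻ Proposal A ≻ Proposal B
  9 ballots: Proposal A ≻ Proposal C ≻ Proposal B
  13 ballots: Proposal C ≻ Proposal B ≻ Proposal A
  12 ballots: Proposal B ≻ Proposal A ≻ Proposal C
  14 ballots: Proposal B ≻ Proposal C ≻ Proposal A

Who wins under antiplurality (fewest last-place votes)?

Last-place votes: Proposal A 27, Proposal B 46, Proposal C 12.

Proposal C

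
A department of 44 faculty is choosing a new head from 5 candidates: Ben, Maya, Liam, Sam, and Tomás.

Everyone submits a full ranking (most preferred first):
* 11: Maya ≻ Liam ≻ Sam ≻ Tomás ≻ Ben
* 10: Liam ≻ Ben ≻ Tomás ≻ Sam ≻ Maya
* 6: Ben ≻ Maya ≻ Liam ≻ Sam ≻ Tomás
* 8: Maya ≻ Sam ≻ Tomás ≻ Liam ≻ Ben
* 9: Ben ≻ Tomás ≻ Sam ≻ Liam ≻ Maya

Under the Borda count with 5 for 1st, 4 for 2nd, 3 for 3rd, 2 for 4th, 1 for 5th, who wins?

Liam

Ben: 11×1 + 10×4 + 6×5 + 8×1 + 9×5 = 134
Maya: 11×5 + 10×1 + 6×4 + 8×5 + 9×1 = 138
Liam: 11×4 + 10×5 + 6×3 + 8×2 + 9×2 = 146
Sam: 11×3 + 10×2 + 6×2 + 8×4 + 9×3 = 124
Tomás: 11×2 + 10×3 + 6×1 + 8×3 + 9×4 = 118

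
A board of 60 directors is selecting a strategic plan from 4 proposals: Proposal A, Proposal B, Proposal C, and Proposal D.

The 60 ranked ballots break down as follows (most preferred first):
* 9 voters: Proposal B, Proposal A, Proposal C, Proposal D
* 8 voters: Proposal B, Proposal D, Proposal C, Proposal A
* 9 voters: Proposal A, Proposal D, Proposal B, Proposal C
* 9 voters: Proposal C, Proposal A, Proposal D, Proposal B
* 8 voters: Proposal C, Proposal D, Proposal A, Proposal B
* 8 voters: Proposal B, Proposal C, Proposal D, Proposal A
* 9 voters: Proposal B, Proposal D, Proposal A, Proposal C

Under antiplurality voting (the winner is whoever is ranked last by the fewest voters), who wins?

Last-place votes: Proposal A 16, Proposal B 17, Proposal C 18, Proposal D 9.

Proposal D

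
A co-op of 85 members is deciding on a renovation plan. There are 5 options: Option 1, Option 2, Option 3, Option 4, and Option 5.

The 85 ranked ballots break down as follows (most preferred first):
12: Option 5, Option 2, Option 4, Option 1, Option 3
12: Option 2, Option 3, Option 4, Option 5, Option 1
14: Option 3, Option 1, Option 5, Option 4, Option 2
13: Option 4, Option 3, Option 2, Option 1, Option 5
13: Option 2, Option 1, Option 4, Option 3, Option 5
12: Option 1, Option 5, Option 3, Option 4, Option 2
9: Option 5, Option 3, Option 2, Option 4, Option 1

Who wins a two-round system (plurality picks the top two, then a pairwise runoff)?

Option 5

Round 1 first-place votes: Option 1 12, Option 2 25, Option 3 14, Option 4 13, Option 5 21. Option 2 and Option 5 advance.
Runoff: Option 2 is ranked above Option 5 on 38 ballots, Option 5 above Option 2 on 47.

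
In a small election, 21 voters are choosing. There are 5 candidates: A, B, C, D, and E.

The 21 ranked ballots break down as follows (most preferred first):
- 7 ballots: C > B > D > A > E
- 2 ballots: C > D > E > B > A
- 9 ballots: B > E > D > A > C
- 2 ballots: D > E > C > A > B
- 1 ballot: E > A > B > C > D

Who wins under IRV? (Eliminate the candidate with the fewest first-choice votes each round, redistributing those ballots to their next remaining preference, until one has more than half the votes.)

Round 1: A 0, B 9, C 9, D 2, E 1. A eliminated.
Round 2: B 9, C 9, D 2, E 1. E eliminated.
Round 3: B 10, C 9, D 2. D eliminated.
Round 4: B 10, C 11. C has a majority (≥11).

C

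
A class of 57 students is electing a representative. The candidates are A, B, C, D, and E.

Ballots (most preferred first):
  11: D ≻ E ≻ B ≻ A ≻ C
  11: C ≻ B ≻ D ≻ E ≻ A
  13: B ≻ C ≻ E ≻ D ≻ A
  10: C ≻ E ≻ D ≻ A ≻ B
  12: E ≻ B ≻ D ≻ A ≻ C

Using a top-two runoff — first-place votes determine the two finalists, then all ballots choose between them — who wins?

Round 1 first-place votes: A 0, B 13, C 21, D 11, E 12. C and B advance.
Runoff: C is ranked above B on 21 ballots, B above C on 36.

B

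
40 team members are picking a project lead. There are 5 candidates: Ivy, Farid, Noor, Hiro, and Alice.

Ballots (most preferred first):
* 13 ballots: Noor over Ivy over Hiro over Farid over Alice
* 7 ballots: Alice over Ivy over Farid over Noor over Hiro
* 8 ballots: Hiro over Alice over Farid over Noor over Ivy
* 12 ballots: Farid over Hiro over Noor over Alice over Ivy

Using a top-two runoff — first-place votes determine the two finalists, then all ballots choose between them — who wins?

Round 1 first-place votes: Ivy 0, Farid 12, Noor 13, Hiro 8, Alice 7. Noor and Farid advance.
Runoff: Noor is ranked above Farid on 13 ballots, Farid above Noor on 27.

Farid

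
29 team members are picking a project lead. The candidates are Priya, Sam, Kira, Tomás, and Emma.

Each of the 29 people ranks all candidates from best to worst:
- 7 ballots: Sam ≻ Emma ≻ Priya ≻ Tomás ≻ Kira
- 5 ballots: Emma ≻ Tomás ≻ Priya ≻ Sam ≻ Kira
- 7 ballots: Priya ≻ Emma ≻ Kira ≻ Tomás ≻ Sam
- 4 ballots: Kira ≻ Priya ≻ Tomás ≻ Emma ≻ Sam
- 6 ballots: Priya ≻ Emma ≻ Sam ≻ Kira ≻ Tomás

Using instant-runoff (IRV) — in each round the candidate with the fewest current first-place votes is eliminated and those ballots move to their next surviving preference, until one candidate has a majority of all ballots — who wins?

Round 1: Priya 13, Sam 7, Kira 4, Tomás 0, Emma 5. Tomás eliminated.
Round 2: Priya 13, Sam 7, Kira 4, Emma 5. Kira eliminated.
Round 3: Priya 17, Sam 7, Emma 5. Priya has a majority (≥15).

Priya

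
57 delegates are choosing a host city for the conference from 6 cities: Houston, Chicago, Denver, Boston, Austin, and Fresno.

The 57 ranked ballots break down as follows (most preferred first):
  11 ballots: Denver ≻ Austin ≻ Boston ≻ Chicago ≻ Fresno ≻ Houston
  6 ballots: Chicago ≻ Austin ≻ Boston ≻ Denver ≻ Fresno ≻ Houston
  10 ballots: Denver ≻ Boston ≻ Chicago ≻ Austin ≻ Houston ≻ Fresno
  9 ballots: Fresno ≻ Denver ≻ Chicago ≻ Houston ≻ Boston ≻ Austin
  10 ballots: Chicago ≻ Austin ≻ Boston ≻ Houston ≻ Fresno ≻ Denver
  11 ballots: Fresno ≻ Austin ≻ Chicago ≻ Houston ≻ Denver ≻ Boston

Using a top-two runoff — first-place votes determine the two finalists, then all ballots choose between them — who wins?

Fresno

Round 1 first-place votes: Houston 0, Chicago 16, Denver 21, Boston 0, Austin 0, Fresno 20. Denver and Fresno advance.
Runoff: Denver is ranked above Fresno on 27 ballots, Fresno above Denver on 30.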